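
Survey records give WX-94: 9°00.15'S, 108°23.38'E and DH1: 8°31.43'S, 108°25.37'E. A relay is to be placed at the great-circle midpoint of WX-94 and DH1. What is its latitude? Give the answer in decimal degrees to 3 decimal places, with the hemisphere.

WX-94: φ = -9.00250°, λ = +108.38967°
DH1: φ = -8.52383°, λ = +108.42283°
Bx = cos φ₂ cos Δλ = 0.988954,  By = cos φ₂ sin Δλ = 0.000572
φₘ = atan2(sin φ₁ + sin φ₂, √((cos φ₁ + Bx)² + By²)) = -8.76317°
λₘ = λ₁ + atan2(By, cos φ₁ + Bx) = 108.40626°

8.763°S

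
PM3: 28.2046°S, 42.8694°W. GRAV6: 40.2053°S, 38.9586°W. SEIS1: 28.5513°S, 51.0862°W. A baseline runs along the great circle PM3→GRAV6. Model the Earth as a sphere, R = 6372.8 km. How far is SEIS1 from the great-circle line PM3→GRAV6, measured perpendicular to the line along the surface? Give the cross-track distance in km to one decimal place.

δ₁₃ = central angle PM3→SEIS1 = 0.126297 rad  (haversine)
θ₁₃ = bearing PM3→SEIS1 = 265.304°,  θ₁₂ = bearing PM3→GRAV6 = 165.990°
dₓₜ = R·arcsin(sin δ₁₃ · sin(θ₁₃ − θ₁₂)) = 6372.8·arcsin(0.12596·sin(99.314°)) = 794.199 km
|dₓₜ| = 794.199 km

794.2 km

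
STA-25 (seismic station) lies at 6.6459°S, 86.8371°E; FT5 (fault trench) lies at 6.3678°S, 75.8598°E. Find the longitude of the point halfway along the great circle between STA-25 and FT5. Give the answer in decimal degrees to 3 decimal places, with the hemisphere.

Bx = cos φ₂ cos Δλ = 0.975646,  By = cos φ₂ sin Δλ = -0.189245
φₘ = atan2(sin φ₁ + sin φ₂, √((cos φ₁ + Bx)² + By²)) = -6.53656°
λₘ = λ₁ + atan2(By, cos φ₁ + Bx) = 81.34693°

81.347°E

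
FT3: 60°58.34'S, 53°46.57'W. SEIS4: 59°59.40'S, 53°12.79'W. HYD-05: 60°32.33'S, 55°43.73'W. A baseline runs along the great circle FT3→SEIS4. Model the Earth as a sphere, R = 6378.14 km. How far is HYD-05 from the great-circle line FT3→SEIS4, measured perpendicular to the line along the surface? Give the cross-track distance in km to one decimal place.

FT3: φ = -60.97233°, λ = -53.77617°
SEIS4: φ = -59.99000°, λ = -53.21317°
HYD-05: φ = -60.53883°, λ = -55.72883°
δ₁₃ = central angle FT3→HYD-05 = 0.018287 rad  (haversine)
θ₁₃ = bearing FT3→HYD-05 = 293.584°,  θ₁₂ = bearing FT3→SEIS4 = 16.014°
dₓₜ = R·arcsin(sin δ₁₃ · sin(θ₁₃ − θ₁₂)) = 6378.14·arcsin(0.01829·sin(277.570°)) = -115.621 km
|dₓₜ| = 115.621 km

115.6 km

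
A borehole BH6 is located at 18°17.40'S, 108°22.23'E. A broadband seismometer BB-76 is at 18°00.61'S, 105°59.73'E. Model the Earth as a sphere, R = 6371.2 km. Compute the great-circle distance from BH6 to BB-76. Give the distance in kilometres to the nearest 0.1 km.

252.9 km

BH6: φ = -18.29000°, λ = +108.37050°
BB-76: φ = -18.01017°, λ = +105.99550°
Δφ = 0.2798°,  Δλ = -2.3750°
a = sin²(Δφ/2) + cos φ₁ cos φ₂ sin²(Δλ/2) = 0.000394
c = 2·arcsin(√a) = 0.039690 rad = 2.2741°
d = R·c = 6371.2 × 0.039690 = 252.9 km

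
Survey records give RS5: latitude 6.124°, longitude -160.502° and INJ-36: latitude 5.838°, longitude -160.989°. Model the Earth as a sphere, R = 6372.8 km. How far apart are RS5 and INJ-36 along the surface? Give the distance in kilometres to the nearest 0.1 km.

62.6 km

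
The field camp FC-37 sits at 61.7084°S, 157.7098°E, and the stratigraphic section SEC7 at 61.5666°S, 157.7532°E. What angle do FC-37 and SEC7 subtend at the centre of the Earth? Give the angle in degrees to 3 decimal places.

Δφ = 0.1418°,  Δλ = 0.0434°
a = sin²(Δφ/2) + cos φ₁ cos φ₂ sin²(Δλ/2) = 0.000002
c = 2·arcsin(√a) = 0.002501 rad = 0.1433°

0.143°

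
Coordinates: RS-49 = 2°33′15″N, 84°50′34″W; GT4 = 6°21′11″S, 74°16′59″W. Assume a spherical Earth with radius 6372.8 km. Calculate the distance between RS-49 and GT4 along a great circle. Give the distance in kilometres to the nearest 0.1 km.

1535.2 km

RS-49: φ = +2.55417°, λ = -84.84278°
GT4: φ = -6.35306°, λ = -74.28306°
Δφ = -8.9072°,  Δλ = 10.5597°
a = sin²(Δφ/2) + cos φ₁ cos φ₂ sin²(Δλ/2) = 0.014437
c = 2·arcsin(√a) = 0.240892 rad = 13.8021°
d = R·c = 6372.8 × 0.240892 = 1535.2 km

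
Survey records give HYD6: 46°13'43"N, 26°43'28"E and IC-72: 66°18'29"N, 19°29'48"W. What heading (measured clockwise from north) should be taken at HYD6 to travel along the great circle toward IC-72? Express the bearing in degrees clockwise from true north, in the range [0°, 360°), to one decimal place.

HYD6: φ = +46.22861°, λ = +26.72444°
IC-72: φ = +66.30806°, λ = -19.49667°
Δλ = -46.2211°
y = sin Δλ · cos φ₂ = -0.290119
x = cos φ₁ sin φ₂ − sin φ₁ cos φ₂ cos Δλ = 0.432726
θ = atan2(y, x) = -33.8397° → 326.1603° (mod 360°)

326.2°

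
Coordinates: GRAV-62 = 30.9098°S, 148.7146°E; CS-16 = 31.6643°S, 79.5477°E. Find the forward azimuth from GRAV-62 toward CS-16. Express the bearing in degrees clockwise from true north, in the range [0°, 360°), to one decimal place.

Δλ = -69.1669°
y = sin Δλ · cos φ₂ = -0.795491
x = cos φ₁ sin φ₂ − sin φ₁ cos φ₂ cos Δλ = -0.294892
θ = atan2(y, x) = -110.3400° → 249.6600° (mod 360°)

249.7°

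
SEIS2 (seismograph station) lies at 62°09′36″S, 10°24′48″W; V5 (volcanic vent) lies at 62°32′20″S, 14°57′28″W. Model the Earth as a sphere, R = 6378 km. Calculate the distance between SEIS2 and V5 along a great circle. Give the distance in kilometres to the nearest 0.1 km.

238.5 km

SEIS2: φ = -62.16000°, λ = -10.41333°
V5: φ = -62.53889°, λ = -14.95778°
Δφ = -0.3789°,  Δλ = -4.5444°
a = sin²(Δφ/2) + cos φ₁ cos φ₂ sin²(Δλ/2) = 0.000349
c = 2·arcsin(√a) = 0.037390 rad = 2.1423°
d = R·c = 6378 × 0.037390 = 238.5 km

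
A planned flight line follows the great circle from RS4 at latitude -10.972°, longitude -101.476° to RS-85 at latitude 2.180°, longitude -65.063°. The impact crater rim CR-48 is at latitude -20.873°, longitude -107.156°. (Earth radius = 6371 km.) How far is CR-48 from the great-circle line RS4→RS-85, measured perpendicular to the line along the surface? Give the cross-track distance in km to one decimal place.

δ₁₃ = central angle RS4→CR-48 = 0.197284 rad  (haversine)
θ₁₃ = bearing RS4→CR-48 = 208.152°,  θ₁₂ = bearing RS4→RS-85 = 72.204°
dₓₜ = R·arcsin(sin δ₁₃ · sin(θ₁₃ − θ₁₂)) = 6371·arcsin(0.19601·sin(135.948°)) = 870.990 km
|dₓₜ| = 870.990 km

871.0 km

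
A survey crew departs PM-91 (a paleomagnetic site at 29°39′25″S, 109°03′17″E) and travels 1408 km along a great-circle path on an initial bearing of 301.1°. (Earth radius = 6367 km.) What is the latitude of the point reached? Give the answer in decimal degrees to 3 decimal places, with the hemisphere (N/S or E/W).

PM-91: φ = -29.65694°, λ = +109.05472°
δ = d/R = 1408/6367 = 0.221140 rad
φ₂ = arcsin(sin φ₁ cos δ + cos φ₁ sin δ cos θ)
   = arcsin(-0.49481·0.97565 + 0.86900·0.21934·0.51653) = -22.60031°
λ₂ = λ₁ + atan2(sin θ sin δ cos φ₁, cos δ − sin φ₁ sin φ₂) = 97.31665°

22.600°S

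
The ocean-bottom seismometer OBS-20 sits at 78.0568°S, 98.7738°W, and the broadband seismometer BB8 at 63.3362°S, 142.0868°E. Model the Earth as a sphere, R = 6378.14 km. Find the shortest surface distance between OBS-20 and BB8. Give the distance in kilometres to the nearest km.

3784 km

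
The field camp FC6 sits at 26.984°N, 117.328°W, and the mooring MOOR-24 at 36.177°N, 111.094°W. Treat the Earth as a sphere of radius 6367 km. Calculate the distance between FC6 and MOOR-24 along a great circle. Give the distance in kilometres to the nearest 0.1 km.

Δφ = 9.1930°,  Δλ = 6.2340°
a = sin²(Δφ/2) + cos φ₁ cos φ₂ sin²(Δλ/2) = 0.008549
c = 2·arcsin(√a) = 0.185185 rad = 10.6103°
d = R·c = 6367 × 0.185185 = 1179.1 km

1179.1 km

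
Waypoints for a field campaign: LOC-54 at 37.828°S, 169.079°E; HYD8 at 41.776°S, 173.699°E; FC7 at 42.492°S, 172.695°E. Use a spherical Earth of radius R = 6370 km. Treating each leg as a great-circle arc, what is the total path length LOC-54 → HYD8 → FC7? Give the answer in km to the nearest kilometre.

LOC-54→HYD8: c = 0.092628 rad, d = 590.04 km
HYD8→FC7: c = 0.018028 rad, d = 114.84 km
Total = 590.04 + 114.84 = 704.88 km

705 km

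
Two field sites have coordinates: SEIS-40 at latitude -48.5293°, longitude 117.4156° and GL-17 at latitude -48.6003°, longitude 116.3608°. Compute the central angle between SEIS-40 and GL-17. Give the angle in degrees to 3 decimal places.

Δφ = -0.0710°,  Δλ = -1.0548°
a = sin²(Δφ/2) + cos φ₁ cos φ₂ sin²(Δλ/2) = 0.000037
c = 2·arcsin(√a) = 0.012246 rad = 0.7016°

0.702°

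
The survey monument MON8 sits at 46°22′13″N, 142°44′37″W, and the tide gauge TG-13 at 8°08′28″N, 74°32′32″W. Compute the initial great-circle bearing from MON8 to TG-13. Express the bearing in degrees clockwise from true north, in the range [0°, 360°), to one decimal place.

MON8: φ = +46.37028°, λ = -142.74361°
TG-13: φ = +8.14111°, λ = -74.54222°
Δλ = 68.2014°
y = sin Δλ · cos φ₂ = 0.919138
x = cos φ₁ sin φ₂ − sin φ₁ cos φ₂ cos Δλ = -0.168365
θ = atan2(y, x) = 100.3802° → 100.3802° (mod 360°)

100.4°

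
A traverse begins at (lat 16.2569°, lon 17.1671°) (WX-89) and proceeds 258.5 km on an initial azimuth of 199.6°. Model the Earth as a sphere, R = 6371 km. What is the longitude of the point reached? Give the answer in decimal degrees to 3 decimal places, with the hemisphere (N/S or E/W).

16.363°E

δ = d/R = 258.5/6371 = 0.040574 rad
φ₂ = arcsin(sin φ₁ cos δ + cos φ₁ sin δ cos θ)
   = arcsin(0.27994·0.99918 + 0.96002·0.04056·-0.94206) = 14.06539°
λ₂ = λ₁ + atan2(sin θ sin δ cos φ₁, cos δ − sin φ₁ sin φ₂) = 16.36335°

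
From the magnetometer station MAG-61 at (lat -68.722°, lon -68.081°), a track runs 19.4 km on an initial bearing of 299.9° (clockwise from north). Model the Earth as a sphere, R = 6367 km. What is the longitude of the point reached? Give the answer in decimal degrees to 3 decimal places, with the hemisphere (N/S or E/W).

δ = d/R = 19.4/6367 = 0.003047 rad
φ₂ = arcsin(sin φ₁ cos δ + cos φ₁ sin δ cos θ)
   = arcsin(-0.93183·1.00000 + 0.36289·0.00305·0.49849) = -68.63446°
λ₂ = λ₁ + atan2(sin θ sin δ cos φ₁, cos δ − sin φ₁ sin φ₂) = -68.49641°

68.496°W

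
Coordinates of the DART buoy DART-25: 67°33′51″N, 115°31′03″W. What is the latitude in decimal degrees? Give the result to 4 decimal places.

67° + 33′/60 + 51″/3600 = 67 + 0.55000 + 0.01417 = 67.5642°

67.5642°N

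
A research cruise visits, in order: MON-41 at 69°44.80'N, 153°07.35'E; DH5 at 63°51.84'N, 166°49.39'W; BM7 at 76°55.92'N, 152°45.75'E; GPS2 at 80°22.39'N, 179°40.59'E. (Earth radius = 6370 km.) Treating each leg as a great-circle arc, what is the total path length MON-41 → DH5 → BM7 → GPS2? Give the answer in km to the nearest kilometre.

4539 km

MON-41: φ = +69.74667°, λ = +153.12250°
DH5: φ = +63.86400°, λ = -166.82317°
BM7: φ = +76.93200°, λ = +152.76250°
GPS2: φ = +80.37317°, λ = +179.67650°
MON-41→DH5: c = 0.287467 rad, d = 1831.17 km
DH5→BM7: c = 0.316485 rad, d = 2016.01 km
BM7→GPS2: c = 0.108668 rad, d = 692.22 km
Total = 1831.17 + 2016.01 + 692.22 = 4539.39 km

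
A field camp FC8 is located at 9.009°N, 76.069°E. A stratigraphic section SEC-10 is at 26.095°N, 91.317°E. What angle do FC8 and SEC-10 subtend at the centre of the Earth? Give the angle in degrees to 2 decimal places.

Δφ = 17.0860°,  Δλ = 15.2480°
a = sin²(Δφ/2) + cos φ₁ cos φ₂ sin²(Δλ/2) = 0.037680
c = 2·arcsin(√a) = 0.390708 rad = 22.3859°

22.39°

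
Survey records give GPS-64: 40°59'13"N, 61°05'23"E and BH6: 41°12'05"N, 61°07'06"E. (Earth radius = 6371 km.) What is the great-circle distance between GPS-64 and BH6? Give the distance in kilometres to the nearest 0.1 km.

24.0 km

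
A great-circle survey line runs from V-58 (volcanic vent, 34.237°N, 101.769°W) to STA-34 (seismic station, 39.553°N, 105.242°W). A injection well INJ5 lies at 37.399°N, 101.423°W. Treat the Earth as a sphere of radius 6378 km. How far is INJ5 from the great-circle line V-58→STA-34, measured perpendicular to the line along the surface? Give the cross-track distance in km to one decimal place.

184.7 km

δ₁₃ = central angle V-58→INJ5 = 0.055404 rad  (haversine)
θ₁₃ = bearing V-58→INJ5 = 4.970°,  θ₁₂ = bearing V-58→STA-34 = 333.442°
dₓₜ = R·arcsin(sin δ₁₃ · sin(θ₁₃ − θ₁₂)) = 6378·arcsin(0.05538·sin(-328.472°)) = 184.711 km
|dₓₜ| = 184.711 km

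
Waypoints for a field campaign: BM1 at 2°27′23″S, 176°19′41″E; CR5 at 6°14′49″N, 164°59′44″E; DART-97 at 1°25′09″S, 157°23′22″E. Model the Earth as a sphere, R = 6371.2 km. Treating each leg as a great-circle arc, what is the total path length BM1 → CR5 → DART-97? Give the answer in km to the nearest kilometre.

BM1: φ = -2.45639°, λ = +176.32806°
CR5: φ = +6.24694°, λ = +164.99556°
DART-97: φ = -1.41917°, λ = +157.38944°
BM1→CR5: c = 0.249151 rad, d = 1587.39 km
CR5→DART-97: c = 0.188328 rad, d = 1199.88 km
Total = 1587.39 + 1199.88 = 2787.27 km

2787 km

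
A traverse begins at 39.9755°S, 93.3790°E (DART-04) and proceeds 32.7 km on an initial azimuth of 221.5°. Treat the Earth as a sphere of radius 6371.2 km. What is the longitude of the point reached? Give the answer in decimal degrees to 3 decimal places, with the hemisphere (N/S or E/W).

δ = d/R = 32.7/6371.2 = 0.005132 rad
φ₂ = arcsin(sin φ₁ cos δ + cos φ₁ sin δ cos θ)
   = arcsin(-0.64246·0.99999 + 0.76632·0.00513·-0.74896) = -40.19547°
λ₂ = λ₁ + atan2(sin θ sin δ cos φ₁, cos δ − sin φ₁ sin φ₂) = 93.12390°

93.124°E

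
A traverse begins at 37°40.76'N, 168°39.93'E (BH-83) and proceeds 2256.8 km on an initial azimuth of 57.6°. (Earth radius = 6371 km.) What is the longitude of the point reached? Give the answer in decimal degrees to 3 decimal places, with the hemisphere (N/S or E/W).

166.357°W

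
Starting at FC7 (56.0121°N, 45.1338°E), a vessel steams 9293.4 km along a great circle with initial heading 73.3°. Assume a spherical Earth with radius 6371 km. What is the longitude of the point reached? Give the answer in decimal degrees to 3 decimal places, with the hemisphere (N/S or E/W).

145.508°E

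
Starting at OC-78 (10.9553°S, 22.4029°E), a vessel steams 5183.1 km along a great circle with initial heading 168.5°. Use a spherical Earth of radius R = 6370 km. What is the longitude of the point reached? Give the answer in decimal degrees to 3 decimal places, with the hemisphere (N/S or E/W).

δ = d/R = 5183.1/6370 = 0.813673 rad
φ₂ = arcsin(sin φ₁ cos δ + cos φ₁ sin δ cos θ)
   = arcsin(-0.19004·0.68683 + 0.98178·0.72682·-0.97992) = -56.07535°
λ₂ = λ₁ + atan2(sin θ sin δ cos φ₁, cos δ − sin φ₁ sin φ₂) = 37.45139°

37.451°E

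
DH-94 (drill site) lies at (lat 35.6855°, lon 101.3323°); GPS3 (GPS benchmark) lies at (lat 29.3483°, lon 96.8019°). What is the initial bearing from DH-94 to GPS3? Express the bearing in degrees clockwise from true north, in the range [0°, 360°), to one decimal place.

212.3°

Δλ = -4.5304°
y = sin Δλ · cos φ₂ = -0.068850
x = cos φ₁ sin φ₂ − sin φ₁ cos φ₂ cos Δλ = -0.108791
θ = atan2(y, x) = -147.6715° → 212.3285° (mod 360°)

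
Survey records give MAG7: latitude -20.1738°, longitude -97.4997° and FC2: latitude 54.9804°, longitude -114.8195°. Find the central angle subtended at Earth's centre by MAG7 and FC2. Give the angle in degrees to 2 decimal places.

Δφ = 75.1542°,  Δλ = -17.3198°
a = sin²(Δφ/2) + cos φ₁ cos φ₂ sin²(Δλ/2) = 0.384103
c = 2·arcsin(√a) = 1.336874 rad = 76.5972°

76.60°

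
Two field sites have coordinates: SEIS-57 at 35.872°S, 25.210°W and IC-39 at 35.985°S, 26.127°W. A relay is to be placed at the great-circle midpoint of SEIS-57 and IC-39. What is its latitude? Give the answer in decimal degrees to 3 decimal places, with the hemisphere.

35.929°S

Bx = cos φ₂ cos Δλ = 0.809067,  By = cos φ₂ sin Δλ = -0.012950
φₘ = atan2(sin φ₁ + sin φ₂, √((cos φ₁ + Bx)² + By²)) = -35.92937°
λₘ = λ₁ + atan2(By, cos φ₁ + Bx) = -25.66817°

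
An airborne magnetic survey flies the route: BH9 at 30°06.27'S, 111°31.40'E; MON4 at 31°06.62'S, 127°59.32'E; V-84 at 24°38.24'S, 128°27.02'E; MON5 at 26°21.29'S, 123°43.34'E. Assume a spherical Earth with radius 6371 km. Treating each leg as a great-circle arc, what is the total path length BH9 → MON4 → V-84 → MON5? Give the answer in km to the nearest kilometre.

BH9: φ = -30.10450°, λ = +111.52333°
MON4: φ = -31.11033°, λ = +127.98867°
V-84: φ = -24.63733°, λ = +128.45033°
MON5: φ = -26.35483°, λ = +123.72233°
BH9→MON4: c = 0.247731 rad, d = 1578.29 km
MON4→V-84: c = 0.113199 rad, d = 721.19 km
V-84→MON5: c = 0.080281 rad, d = 511.47 km
Total = 1578.29 + 721.19 + 511.47 = 2810.95 km

2811 km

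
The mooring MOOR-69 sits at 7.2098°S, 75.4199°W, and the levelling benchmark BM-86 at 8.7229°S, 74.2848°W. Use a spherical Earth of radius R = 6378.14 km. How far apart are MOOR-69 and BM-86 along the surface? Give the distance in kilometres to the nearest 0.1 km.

Δφ = -1.5131°,  Δλ = 1.1351°
a = sin²(Δφ/2) + cos φ₁ cos φ₂ sin²(Δλ/2) = 0.000271
c = 2·arcsin(√a) = 0.032899 rad = 1.8850°
d = R·c = 6378.14 × 0.032899 = 209.8 km

209.8 km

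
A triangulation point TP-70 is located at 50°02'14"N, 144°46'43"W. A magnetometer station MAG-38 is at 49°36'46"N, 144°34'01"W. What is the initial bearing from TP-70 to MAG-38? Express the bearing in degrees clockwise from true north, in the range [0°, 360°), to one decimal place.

TP-70: φ = +50.03722°, λ = -144.77861°
MAG-38: φ = +49.61278°, λ = -144.56694°
Δλ = 0.2117°
y = sin Δλ · cos φ₂ = 0.002394
x = cos φ₁ sin φ₂ − sin φ₁ cos φ₂ cos Δλ = -0.007404
θ = atan2(y, x) = 162.0852° → 162.0852° (mod 360°)

162.1°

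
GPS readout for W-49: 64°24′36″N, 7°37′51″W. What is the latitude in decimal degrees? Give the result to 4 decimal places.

64° + 24′/60 + 36″/3600 = 64 + 0.40000 + 0.01000 = 64.4100°

64.4100°N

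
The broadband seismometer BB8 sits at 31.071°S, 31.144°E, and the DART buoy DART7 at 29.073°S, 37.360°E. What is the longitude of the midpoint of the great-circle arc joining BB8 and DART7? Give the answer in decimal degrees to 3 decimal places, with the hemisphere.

34.283°E

Bx = cos φ₂ cos Δλ = 0.868863,  By = cos φ₂ sin Δλ = 0.094634
φₘ = atan2(sin φ₁ + sin φ₂, √((cos φ₁ + Bx)² + By²)) = -30.10858°
λₘ = λ₁ + atan2(By, cos φ₁ + Bx) = 34.28341°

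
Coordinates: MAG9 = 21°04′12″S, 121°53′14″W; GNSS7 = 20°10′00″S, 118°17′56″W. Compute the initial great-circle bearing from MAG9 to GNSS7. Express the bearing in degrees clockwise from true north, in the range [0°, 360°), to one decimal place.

75.6°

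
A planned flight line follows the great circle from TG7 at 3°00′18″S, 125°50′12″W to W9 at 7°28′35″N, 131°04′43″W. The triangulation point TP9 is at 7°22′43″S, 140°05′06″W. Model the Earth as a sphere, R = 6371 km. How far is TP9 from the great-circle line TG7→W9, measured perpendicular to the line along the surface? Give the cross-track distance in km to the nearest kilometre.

1631 km

TG7: φ = -3.00500°, λ = -125.83667°
W9: φ = +7.47639°, λ = -131.07861°
TP9: φ = -7.37861°, λ = -140.08500°
δ₁₃ = central angle TG7→TP9 = 0.259093 rad  (haversine)
θ₁₃ = bearing TG7→TP9 = 252.308°,  θ₁₂ = bearing TG7→W9 = 333.502°
dₓₜ = R·arcsin(sin δ₁₃ · sin(θ₁₃ − θ₁₂)) = 6371·arcsin(0.25620·sin(-81.193°)) = -1630.782 km
|dₓₜ| = 1630.782 km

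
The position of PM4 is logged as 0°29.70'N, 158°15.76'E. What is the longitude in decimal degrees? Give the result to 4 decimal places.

158° + 15.76′/60 = 158 + 0.26267 = 158.2627°

158.2627°E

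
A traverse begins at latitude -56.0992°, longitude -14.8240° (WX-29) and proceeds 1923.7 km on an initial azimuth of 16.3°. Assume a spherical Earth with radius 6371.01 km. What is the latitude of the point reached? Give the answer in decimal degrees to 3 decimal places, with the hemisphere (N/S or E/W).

δ = d/R = 1923.7/6371.01 = 0.301946 rad
φ₂ = arcsin(sin φ₁ cos δ + cos φ₁ sin δ cos θ)
   = arcsin(-0.83000·0.95476 + 0.55776·0.29738·0.95981) = -39.29081°
λ₂ = λ₁ + atan2(sin θ sin δ cos φ₁, cos δ − sin φ₁ sin φ₂) = -8.63301°

39.291°S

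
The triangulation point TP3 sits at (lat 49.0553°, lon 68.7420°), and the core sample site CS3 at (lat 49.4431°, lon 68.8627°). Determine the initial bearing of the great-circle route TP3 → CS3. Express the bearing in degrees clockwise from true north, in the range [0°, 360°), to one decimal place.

11.4°

Δλ = 0.1207°
y = sin Δλ · cos φ₂ = 0.001370
x = cos φ₁ sin φ₂ − sin φ₁ cos φ₂ cos Δλ = 0.006769
θ = atan2(y, x) = 11.4388° → 11.4388° (mod 360°)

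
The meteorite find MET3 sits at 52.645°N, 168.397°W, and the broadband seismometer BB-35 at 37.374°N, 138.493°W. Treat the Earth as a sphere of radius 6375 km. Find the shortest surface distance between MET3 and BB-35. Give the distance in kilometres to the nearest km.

2868 km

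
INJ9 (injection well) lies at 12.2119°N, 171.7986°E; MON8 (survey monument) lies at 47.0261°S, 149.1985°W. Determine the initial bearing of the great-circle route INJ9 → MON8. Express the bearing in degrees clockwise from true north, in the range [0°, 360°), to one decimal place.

152.6°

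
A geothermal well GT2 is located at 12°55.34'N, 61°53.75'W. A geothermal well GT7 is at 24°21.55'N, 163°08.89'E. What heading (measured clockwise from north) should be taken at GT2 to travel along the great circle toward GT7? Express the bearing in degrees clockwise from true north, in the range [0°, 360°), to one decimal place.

310.3°

GT2: φ = +12.92233°, λ = -61.89583°
GT7: φ = +24.35917°, λ = +163.14817°
Δλ = -134.9560°
y = sin Δλ · cos φ₂ = -0.644653
x = cos φ₁ sin φ₂ − sin φ₁ cos φ₂ cos Δλ = 0.545952
θ = atan2(y, x) = -49.7390° → 310.2610° (mod 360°)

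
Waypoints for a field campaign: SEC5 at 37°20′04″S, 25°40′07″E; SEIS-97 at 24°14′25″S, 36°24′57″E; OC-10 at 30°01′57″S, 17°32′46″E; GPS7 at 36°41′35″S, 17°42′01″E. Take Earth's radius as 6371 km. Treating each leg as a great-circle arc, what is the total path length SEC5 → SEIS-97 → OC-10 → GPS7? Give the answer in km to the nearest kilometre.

SEC5: φ = -37.33444°, λ = +25.66861°
SEIS-97: φ = -24.24028°, λ = +36.41583°
OC-10: φ = -30.03250°, λ = +17.54611°
GPS7: φ = -36.69306°, λ = +17.70028°
SEC5→SEIS-97: c = 0.279179 rad, d = 1778.65 km
SEIS-97→OC-10: c = 0.309557 rad, d = 1972.19 km
OC-10→GPS7: c = 0.116270 rad, d = 740.76 km
Total = 1778.65 + 1972.19 + 740.76 = 4491.59 km

4492 km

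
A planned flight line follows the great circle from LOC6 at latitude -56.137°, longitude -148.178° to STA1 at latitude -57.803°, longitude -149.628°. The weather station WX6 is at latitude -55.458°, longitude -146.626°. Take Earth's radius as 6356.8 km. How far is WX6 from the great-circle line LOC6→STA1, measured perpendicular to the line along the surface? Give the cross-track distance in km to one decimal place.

δ₁₃ = central angle LOC6→WX6 = 0.019294 rad  (haversine)
θ₁₃ = bearing LOC6→WX6 = 52.750°,  θ₁₂ = bearing LOC6→STA1 = 204.774°
dₓₜ = R·arcsin(sin δ₁₃ · sin(θ₁₃ − θ₁₂)) = 6356.8·arcsin(0.01929·sin(-152.024°)) = -57.531 km
|dₓₜ| = 57.531 km

57.5 km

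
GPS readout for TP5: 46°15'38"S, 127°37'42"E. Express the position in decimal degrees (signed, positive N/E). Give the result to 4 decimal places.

-46.2606°, +127.6283°

lat: 46.2606° S → -46.2606°
lon: 127.6283° E → +127.6283°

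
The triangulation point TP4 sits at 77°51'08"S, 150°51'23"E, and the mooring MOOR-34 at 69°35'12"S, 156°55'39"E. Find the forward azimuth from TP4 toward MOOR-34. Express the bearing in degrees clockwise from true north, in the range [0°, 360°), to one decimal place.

TP4: φ = -77.85222°, λ = +150.85639°
MOOR-34: φ = -69.58667°, λ = +156.92750°
Δλ = 6.0711°
y = sin Δλ · cos φ₂ = 0.036889
x = cos φ₁ sin φ₂ − sin φ₁ cos φ₂ cos Δλ = 0.141849
θ = atan2(y, x) = 14.5773° → 14.5773° (mod 360°)

14.6°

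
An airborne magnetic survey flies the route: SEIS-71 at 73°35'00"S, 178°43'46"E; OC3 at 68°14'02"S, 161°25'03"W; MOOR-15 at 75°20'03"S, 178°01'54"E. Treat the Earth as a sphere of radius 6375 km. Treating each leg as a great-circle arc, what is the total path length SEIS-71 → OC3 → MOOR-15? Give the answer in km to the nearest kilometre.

1983 km

SEIS-71: φ = -73.58333°, λ = +178.72944°
OC3: φ = -68.23389°, λ = -161.41750°
MOOR-15: φ = -75.33417°, λ = +178.03167°
SEIS-71→OC3: c = 0.145621 rad, d = 928.34 km
OC3→MOOR-15: c = 0.165375 rad, d = 1054.27 km
Total = 928.34 + 1054.27 = 1982.60 km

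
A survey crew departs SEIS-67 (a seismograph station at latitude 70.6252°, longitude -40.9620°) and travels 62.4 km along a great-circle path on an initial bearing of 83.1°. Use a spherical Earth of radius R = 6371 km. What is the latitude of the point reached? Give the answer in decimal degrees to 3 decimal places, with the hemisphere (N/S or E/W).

δ = d/R = 62.4/6371 = 0.009794 rad
φ₂ = arcsin(sin φ₁ cos δ + cos φ₁ sin δ cos θ)
   = arcsin(0.94337·0.99995 + 0.33175·0.00979·0.12014) = 70.68489°
λ₂ = λ₁ + atan2(sin θ sin δ cos φ₁, cos δ − sin φ₁ sin φ₂) = -39.27746°

70.685°N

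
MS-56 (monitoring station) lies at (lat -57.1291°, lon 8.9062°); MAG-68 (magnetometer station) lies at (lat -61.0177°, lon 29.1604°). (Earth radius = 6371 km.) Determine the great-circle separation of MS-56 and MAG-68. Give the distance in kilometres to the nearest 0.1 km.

1229.5 km

Δφ = -3.8886°,  Δλ = 20.2542°
a = sin²(Δφ/2) + cos φ₁ cos φ₂ sin²(Δλ/2) = 0.009282
c = 2·arcsin(√a) = 0.192983 rad = 11.0571°
d = R·c = 6371 × 0.192983 = 1229.5 km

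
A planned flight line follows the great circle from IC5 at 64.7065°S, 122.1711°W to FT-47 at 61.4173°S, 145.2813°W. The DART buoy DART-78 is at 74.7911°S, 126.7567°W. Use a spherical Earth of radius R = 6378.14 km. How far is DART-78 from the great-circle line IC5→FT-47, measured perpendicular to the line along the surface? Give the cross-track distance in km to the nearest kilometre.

1136 km

δ₁₃ = central angle IC5→DART-78 = 0.178047 rad  (haversine)
θ₁₃ = bearing IC5→DART-78 = 186.801°,  θ₁₂ = bearing IC5→FT-47 = 276.882°
dₓₜ = R·arcsin(sin δ₁₃ · sin(θ₁₃ − θ₁₂)) = 6378.14·arcsin(0.17711·sin(-90.081°)) = -1135.606 km
|dₓₜ| = 1135.606 km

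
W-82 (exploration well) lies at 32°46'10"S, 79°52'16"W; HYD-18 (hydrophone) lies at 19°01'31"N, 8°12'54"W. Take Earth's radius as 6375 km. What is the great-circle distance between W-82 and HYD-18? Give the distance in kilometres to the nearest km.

9543 km

W-82: φ = -32.76944°, λ = -79.87111°
HYD-18: φ = +19.02528°, λ = -8.21500°
Δφ = 51.7947°,  Δλ = 71.6561°
a = sin²(Δφ/2) + cos φ₁ cos φ₂ sin²(Δλ/2) = 0.463132
c = 2·arcsin(√a) = 1.496994 rad = 85.7714°
d = R·c = 6375 × 1.496994 = 9543.3 km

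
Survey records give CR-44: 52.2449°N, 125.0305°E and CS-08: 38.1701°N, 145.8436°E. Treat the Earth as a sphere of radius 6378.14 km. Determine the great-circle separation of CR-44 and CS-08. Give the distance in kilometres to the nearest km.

2247 km

Δφ = -14.0748°,  Δλ = 20.8131°
a = sin²(Δφ/2) + cos φ₁ cos φ₂ sin²(Δλ/2) = 0.030716
c = 2·arcsin(√a) = 0.352342 rad = 20.1877°
d = R·c = 6378.14 × 0.352342 = 2247.3 km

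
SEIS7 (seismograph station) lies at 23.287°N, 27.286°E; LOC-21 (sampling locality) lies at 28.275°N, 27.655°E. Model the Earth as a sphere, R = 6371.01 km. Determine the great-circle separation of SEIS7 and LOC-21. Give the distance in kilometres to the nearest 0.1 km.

Δφ = 4.9880°,  Δλ = 0.3690°
a = sin²(Δφ/2) + cos φ₁ cos φ₂ sin²(Δλ/2) = 0.001902
c = 2·arcsin(√a) = 0.087250 rad = 4.9990°
d = R·c = 6371.01 × 0.087250 = 555.9 km

555.9 km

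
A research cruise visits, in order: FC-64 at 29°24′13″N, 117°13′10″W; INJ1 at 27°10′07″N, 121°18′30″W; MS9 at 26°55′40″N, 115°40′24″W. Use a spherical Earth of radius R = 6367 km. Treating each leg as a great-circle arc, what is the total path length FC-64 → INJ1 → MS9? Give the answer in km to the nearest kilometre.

FC-64: φ = +29.40361°, λ = -117.21944°
INJ1: φ = +27.16861°, λ = -121.30833°
MS9: φ = +26.92778°, λ = -115.67333°
FC-64→INJ1: c = 0.073957 rad, d = 470.88 km
INJ1→MS9: c = 0.087686 rad, d = 558.29 km
Total = 470.88 + 558.29 = 1029.18 km

1029 km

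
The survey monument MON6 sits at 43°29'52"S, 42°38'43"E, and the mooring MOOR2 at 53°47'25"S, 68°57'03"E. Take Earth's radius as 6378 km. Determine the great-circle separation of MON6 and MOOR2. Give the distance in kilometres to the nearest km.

MON6: φ = -43.49778°, λ = +42.64528°
MOOR2: φ = -53.79028°, λ = +68.95083°
Δφ = -10.2925°,  Δλ = 26.3056°
a = sin²(Δφ/2) + cos φ₁ cos φ₂ sin²(Δλ/2) = 0.030234
c = 2·arcsin(√a) = 0.349536 rad = 20.0269°
d = R·c = 6378 × 0.349536 = 2229.3 km

2229 km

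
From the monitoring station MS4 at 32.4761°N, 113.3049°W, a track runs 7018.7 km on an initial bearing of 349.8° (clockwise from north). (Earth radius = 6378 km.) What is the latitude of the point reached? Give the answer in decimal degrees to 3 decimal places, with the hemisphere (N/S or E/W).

79.566°N

δ = d/R = 7018.7/6378 = 1.100455 rad
φ₂ = arcsin(sin φ₁ cos δ + cos φ₁ sin δ cos θ)
   = arcsin(0.53695·0.45319 + 0.84362·0.89141·0.98420) = 79.56626°
λ₂ = λ₁ + atan2(sin θ sin δ cos φ₁, cos δ − sin φ₁ sin φ₂) = 127.34695°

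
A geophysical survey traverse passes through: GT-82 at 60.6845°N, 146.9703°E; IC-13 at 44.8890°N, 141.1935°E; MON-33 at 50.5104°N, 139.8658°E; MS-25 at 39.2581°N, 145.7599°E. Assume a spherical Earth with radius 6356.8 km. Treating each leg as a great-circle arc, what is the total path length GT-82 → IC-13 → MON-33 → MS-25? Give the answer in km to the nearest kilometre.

3755 km

GT-82→IC-13: c = 0.282083 rad, d = 1793.14 km
IC-13→MON-33: c = 0.099339 rad, d = 631.48 km
MON-33→MS-25: c = 0.209311 rad, d = 1330.55 km
Total = 1793.14 + 631.48 + 1330.55 = 3755.17 km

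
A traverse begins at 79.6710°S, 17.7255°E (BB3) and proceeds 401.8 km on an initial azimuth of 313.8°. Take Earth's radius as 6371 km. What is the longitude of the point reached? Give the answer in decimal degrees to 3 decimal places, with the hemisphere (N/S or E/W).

δ = d/R = 401.8/6371 = 0.063067 rad
φ₂ = arcsin(sin φ₁ cos δ + cos φ₁ sin δ cos θ)
   = arcsin(-0.98379·0.99801 + 0.17930·0.06303·0.69214) = -76.91039°
λ₂ = λ₁ + atan2(sin θ sin δ cos φ₁, cos δ − sin φ₁ sin φ₂) = 6.13840°

6.138°E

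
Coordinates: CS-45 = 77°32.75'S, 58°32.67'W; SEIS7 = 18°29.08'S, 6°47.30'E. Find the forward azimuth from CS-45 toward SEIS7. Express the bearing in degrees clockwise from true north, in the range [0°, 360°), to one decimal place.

69.7°

CS-45: φ = -77.54583°, λ = -58.54450°
SEIS7: φ = -18.48467°, λ = +6.78833°
Δλ = 65.3328°
y = sin Δλ · cos φ₂ = 0.861864
x = cos φ₁ sin φ₂ − sin φ₁ cos φ₂ cos Δλ = 0.318126
θ = atan2(y, x) = 69.7402° → 69.7402° (mod 360°)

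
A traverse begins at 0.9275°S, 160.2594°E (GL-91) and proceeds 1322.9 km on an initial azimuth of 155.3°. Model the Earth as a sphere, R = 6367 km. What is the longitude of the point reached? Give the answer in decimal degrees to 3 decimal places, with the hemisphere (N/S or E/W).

δ = d/R = 1322.9/6367 = 0.207774 rad
φ₂ = arcsin(sin φ₁ cos δ + cos φ₁ sin δ cos θ)
   = arcsin(-0.01619·0.97849 + 0.99987·0.20628·-0.90851) = -11.72556°
λ₂ = λ₁ + atan2(sin θ sin δ cos φ₁, cos δ − sin φ₁ sin φ₂) = 165.31002°

165.310°E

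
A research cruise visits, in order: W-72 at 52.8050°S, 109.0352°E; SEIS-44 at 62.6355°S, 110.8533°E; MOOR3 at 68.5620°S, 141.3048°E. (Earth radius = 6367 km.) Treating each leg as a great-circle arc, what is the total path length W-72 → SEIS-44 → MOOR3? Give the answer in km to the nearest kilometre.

2622 km

W-72→SEIS-44: c = 0.172392 rad, d = 1097.62 km
SEIS-44→MOOR3: c = 0.239397 rad, d = 1524.24 km
Total = 1097.62 + 1524.24 = 2621.86 km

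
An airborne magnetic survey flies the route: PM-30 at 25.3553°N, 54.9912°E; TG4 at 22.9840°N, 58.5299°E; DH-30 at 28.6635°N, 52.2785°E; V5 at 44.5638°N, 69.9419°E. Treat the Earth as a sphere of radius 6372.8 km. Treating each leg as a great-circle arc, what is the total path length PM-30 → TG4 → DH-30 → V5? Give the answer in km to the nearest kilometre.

3693 km

PM-30→TG4: c = 0.069907 rad, d = 445.51 km
TG4→DH-30: c = 0.139486 rad, d = 888.91 km
DH-30→V5: c = 0.370166 rad, d = 2359.00 km
Total = 445.51 + 888.91 + 2359.00 = 3693.42 km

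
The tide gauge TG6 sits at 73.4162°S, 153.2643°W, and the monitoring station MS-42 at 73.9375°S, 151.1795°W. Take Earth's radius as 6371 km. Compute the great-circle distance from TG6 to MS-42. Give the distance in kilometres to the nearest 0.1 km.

Δφ = -0.5213°,  Δλ = 2.0848°
a = sin²(Δφ/2) + cos φ₁ cos φ₂ sin²(Δλ/2) = 0.000047
c = 2·arcsin(√a) = 0.013687 rad = 0.7842°
d = R·c = 6371 × 0.013687 = 87.2 km

87.2 km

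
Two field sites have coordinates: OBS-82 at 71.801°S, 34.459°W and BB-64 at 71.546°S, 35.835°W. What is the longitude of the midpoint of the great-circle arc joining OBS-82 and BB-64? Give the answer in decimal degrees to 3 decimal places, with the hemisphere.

35.152°W

Bx = cos φ₂ cos Δλ = 0.316452,  By = cos φ₂ sin Δλ = -0.007601
φₘ = atan2(sin φ₁ + sin φ₂, √((cos φ₁ + Bx)² + By²)) = -71.67473°
λₘ = λ₁ + atan2(By, cos φ₁ + Bx) = -35.15162°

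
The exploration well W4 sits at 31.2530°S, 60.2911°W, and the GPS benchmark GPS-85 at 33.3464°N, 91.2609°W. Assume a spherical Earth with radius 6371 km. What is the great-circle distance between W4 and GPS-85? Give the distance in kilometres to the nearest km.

Δφ = 64.5994°,  Δλ = -30.9698°
a = sin²(Δφ/2) + cos φ₁ cos φ₂ sin²(Δλ/2) = 0.336432
c = 2·arcsin(√a) = 1.237525 rad = 70.9050°
d = R·c = 6371 × 1.237525 = 7884.3 km

7884 km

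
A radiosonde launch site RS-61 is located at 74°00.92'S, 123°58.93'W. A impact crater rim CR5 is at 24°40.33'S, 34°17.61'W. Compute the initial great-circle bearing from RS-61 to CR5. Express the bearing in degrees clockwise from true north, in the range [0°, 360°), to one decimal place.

RS-61: φ = -74.01533°, λ = -123.98217°
CR5: φ = -24.67217°, λ = -34.29350°
Δλ = 89.6887°
y = sin Δλ · cos φ₂ = 0.908698
x = cos φ₁ sin φ₂ − sin φ₁ cos φ₂ cos Δλ = -0.110204
θ = atan2(y, x) = 96.9149° → 96.9149° (mod 360°)

96.9°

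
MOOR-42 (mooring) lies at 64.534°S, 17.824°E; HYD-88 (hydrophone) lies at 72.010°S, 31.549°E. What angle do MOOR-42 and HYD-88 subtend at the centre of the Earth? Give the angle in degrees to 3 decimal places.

Δφ = -7.4760°,  Δλ = 13.7250°
a = sin²(Δφ/2) + cos φ₁ cos φ₂ sin²(Δλ/2) = 0.006146
c = 2·arcsin(√a) = 0.156957 rad = 8.9930°

8.993°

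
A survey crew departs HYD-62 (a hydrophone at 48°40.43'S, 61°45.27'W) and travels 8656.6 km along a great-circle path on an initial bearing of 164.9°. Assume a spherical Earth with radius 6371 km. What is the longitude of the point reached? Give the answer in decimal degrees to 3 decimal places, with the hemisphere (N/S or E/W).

94.164°E

HYD-62: φ = -48.67383°, λ = -61.75450°
δ = d/R = 8656.6/6371 = 1.358751 rad
φ₂ = arcsin(sin φ₁ cos δ + cos φ₁ sin δ cos θ)
   = arcsin(-0.75096·0.21046 + 0.66034·0.97760·-0.96547) = -51.38096°
λ₂ = λ₁ + atan2(sin θ sin δ cos φ₁, cos δ − sin φ₁ sin φ₂) = 94.16413°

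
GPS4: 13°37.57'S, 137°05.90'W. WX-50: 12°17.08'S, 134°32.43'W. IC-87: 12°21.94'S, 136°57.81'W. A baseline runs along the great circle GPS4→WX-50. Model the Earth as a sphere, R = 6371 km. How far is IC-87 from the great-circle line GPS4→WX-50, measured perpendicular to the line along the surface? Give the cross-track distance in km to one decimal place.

116.9 km

GPS4: φ = -13.62617°, λ = -137.09833°
WX-50: φ = -12.28467°, λ = -134.54050°
IC-87: φ = -12.36567°, λ = -136.96350°
δ₁₃ = central angle GPS4→IC-87 = 0.022119 rad  (haversine)
θ₁₃ = bearing GPS4→IC-87 = 5.966°,  θ₁₂ = bearing GPS4→WX-50 = 62.004°
dₓₜ = R·arcsin(sin δ₁₃ · sin(θ₁₃ − θ₁₂)) = 6371·arcsin(0.02212·sin(-56.038°)) = -116.878 km
|dₓₜ| = 116.878 km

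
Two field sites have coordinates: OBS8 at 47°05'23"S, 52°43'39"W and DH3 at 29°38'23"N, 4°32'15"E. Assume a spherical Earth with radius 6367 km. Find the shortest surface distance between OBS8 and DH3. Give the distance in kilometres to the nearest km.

10270 km

OBS8: φ = -47.08972°, λ = -52.72750°
DH3: φ = +29.63972°, λ = +4.53750°
Δφ = 76.7294°,  Δλ = 57.2650°
a = sin²(Δφ/2) + cos φ₁ cos φ₂ sin²(Δλ/2) = 0.521108
c = 2·arcsin(√a) = 1.613025 rad = 92.4195°
d = R·c = 6367 × 1.613025 = 10270.1 km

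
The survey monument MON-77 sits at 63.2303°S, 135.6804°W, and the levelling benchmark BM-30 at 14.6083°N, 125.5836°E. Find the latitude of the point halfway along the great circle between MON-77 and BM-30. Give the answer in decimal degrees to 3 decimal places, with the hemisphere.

32.555°S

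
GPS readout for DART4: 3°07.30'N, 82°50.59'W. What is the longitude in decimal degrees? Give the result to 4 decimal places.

82° + 50.59′/60 = 82 + 0.84317 = 82.8432°

82.8432°W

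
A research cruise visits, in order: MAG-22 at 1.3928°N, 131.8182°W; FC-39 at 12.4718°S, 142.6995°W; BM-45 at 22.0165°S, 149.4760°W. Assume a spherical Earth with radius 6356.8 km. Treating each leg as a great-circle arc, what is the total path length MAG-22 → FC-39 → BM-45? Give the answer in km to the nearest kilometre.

MAG-22→FC-39: c = 0.306768 rad, d = 1950.06 km
FC-39→BM-45: c = 0.201173 rad, d = 1278.82 km
Total = 1950.06 + 1278.82 = 3228.88 km

3229 km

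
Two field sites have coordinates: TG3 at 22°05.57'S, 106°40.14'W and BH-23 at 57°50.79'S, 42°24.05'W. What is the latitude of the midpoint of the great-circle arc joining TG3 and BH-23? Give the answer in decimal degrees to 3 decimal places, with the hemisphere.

TG3: φ = -22.09283°, λ = -106.66900°
BH-23: φ = -57.84650°, λ = -42.40083°
Bx = cos φ₂ cos Δλ = 0.231055,  By = cos φ₂ sin Δλ = 0.479415
φₘ = atan2(sin φ₁ + sin φ₂, √((cos φ₁ + Bx)² + By²)) = -44.30014°
λₘ = λ₁ + atan2(By, cos φ₁ + Bx) = -84.17285°

44.300°S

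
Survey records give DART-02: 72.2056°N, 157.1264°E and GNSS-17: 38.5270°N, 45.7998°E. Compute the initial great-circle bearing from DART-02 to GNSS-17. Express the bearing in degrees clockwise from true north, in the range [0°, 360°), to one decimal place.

Δλ = -111.3266°
y = sin Δλ · cos φ₂ = -0.728744
x = cos φ₁ sin φ₂ − sin φ₁ cos φ₂ cos Δλ = 0.461258
θ = atan2(y, x) = -57.6682° → 302.3318° (mod 360°)

302.3°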